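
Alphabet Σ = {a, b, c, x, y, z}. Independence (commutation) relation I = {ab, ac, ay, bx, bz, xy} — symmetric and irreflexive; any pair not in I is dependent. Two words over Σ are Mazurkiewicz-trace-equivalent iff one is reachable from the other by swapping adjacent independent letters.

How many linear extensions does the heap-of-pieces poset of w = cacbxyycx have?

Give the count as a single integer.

piece 0:c — minimal
piece 1:a — minimal
piece 2:c rests on {0:c}
piece 3:b rests on {2:c}
piece 4:x rests on {1:a, 2:c}
piece 5:y rests on {3:b}
piece 6:y rests on {5:y}
piece 7:c rests on {4:x, 6:y}
piece 8:x rests on {7:c}
minimal pieces: {0:c, 1:a}
ways to finish when only these pieces remain (= sum over removing one remaining piece with nothing left below it):
  1 left: {8}→1
  2 left: {7,8}→1
  3 left: {4,7,8}→1  {6,7,8}→1
  4 left: {1,4,7,8}→1  {4,6,7,8}→2  {5,6,7,8}→1
  5 left: {1,4,6,7,8}→3  {3,5,6,7,8}→1  {4,5,6,7,8}→3
  6 left: {1,4,5,6,7,8}→6  {3,4,5,6,7,8}→4
  7 left: {1,3,4,5,6,7,8}→10  {2,3,4,5,6,7,8}→4
  placing 0:c first → 14 extensions
  placing 1:a first → 4 extensions
total linear extensions = 18

18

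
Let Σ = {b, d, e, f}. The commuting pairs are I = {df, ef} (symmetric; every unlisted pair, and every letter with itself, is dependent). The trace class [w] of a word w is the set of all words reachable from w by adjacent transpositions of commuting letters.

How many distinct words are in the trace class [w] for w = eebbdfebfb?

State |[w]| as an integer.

3

0(e) covers ∅
1(e) covers 0:e
2(b) covers 1:e
3(b) covers 2:b
4(d) covers 3:b
5(f) covers 3:b
6(e) covers 4:d
7(b) covers 5:f, 6:e
8(f) covers 7:b
9(b) covers 8:f
floor of heap: 0:e
completions by unplaced set U, small U first (add the entries for U minus each lowest piece of U):
  |U|=1: {9}:1
  |U|=2: {8,9}:1
  |U|=3: {7,8,9}:1
  |U|=4: {5,7,8,9}:1  {6,7,8,9}:1
  |U|=5: {4,6,7,8,9}:1  {5,6,7,8,9}:2
  |U|=6: {4,5,6,7,8,9}:3
  |U|=7: {3,4,5,6,7,8,9}:3
  |U|=8: {2,3,4,5,6,7,8,9}:3
  start at 0(e): 3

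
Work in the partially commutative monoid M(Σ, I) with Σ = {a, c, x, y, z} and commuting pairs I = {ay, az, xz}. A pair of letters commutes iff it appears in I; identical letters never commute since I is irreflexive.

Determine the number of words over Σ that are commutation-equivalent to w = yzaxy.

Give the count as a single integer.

5

piece 0:y — minimal
piece 1:z rests on {0:y}
piece 2:a — minimal
piece 3:x rests on {0:y, 2:a}
piece 4:y rests on {1:z, 3:x}
minimal pieces: {0:y, 2:a}
ways to finish when only these pieces remain (= sum over removing one remaining piece with nothing left below it):
  1 left: {4}→1
  2 left: {1,4}→1  {3,4}→1
  3 left: {1,3,4}→2  {2,3,4}→1
  placing 0:y first → 3 extensions
  placing 2:a first → 2 extensions
total linear extensions = 5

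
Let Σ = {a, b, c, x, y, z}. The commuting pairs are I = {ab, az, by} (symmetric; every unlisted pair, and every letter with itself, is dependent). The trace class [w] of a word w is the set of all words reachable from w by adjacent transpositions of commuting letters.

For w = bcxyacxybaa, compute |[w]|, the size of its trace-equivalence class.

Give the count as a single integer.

#0=b has no predecessor
#1=c depends on [0:b]
#2=x depends on [1:c]
#3=y depends on [2:x]
#4=a depends on [3:y]
#5=c depends on [4:a]
#6=x depends on [5:c]
#7=y depends on [6:x]
#8=b depends on [6:x]
#9=a depends on [7:y]
#10=a depends on [9:a]
sources: [0:b]
N(rest) = Σ N(rest − s) over sources s of rest; N(one piece) = 1:
  size 1 → [8]=1  [10]=1
  size 2 → [8,10]=2  [9,10]=1
  size 3 → [7,9,10]=1  [8,9,10]=3
  size 4 → [7,8,9,10]=4
  size 5 → [6,7,8,9,10]=4
  size 6 → [5,6,7,8,9,10]=4
  size 7 → [4,5,6,7,8,9,10]=4
  size 8 → [3,4,5,6,7,8,9,10]=4
  size 9 → [2,3,4,5,6,7,8,9,10]=4
  first=0(b) contributes 4

4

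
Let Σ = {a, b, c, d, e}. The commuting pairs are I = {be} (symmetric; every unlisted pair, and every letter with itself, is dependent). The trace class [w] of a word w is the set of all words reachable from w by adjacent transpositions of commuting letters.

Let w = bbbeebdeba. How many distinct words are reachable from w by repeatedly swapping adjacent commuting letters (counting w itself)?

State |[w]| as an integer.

30

#0=b has no predecessor
#1=b depends on [0:b]
#2=b depends on [1:b]
#3=e has no predecessor
#4=e depends on [3:e]
#5=b depends on [2:b]
#6=d depends on [4:e, 5:b]
#7=e depends on [6:d]
#8=b depends on [6:d]
#9=a depends on [7:e, 8:b]
sources: [0:b, 3:e]
N(rest) = Σ N(rest − s) over sources s of rest; N(one piece) = 1:
  size 1 → [9]=1
  size 2 → [7,9]=1  [8,9]=1
  size 3 → [7,8,9]=2
  size 4 → [6,7,8,9]=2
  size 5 → [4,6,7,8,9]=2  [5,6,7,8,9]=2
  size 6 → [2,5,6,7,8,9]=2  [3,4,6,7,8,9]=2  [4,5,6,7,8,9]=4
  size 7 → [1,2,5,6,7,8,9]=2  [2,4,5,6,7,8,9]=6  [3,4,5,6,7,8,9]=6
  size 8 → [0,1,2,5,6,7,8,9]=2  [1,2,4,5,6,7,8,9]=8  [2,3,4,5,6,7,8,9]=12
  first=0(b) contributes 20
  first=3(e) contributes 10
|[w]| = 30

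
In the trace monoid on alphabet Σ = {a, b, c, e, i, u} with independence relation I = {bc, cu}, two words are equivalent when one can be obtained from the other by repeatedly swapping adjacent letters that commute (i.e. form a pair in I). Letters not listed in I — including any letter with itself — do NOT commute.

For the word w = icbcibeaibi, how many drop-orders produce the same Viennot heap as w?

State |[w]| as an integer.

3

0(i) covers ∅
1(c) covers 0:i
2(b) covers 0:i
3(c) covers 1:c
4(i) covers 2:b, 3:c
5(b) covers 4:i
6(e) covers 5:b
7(a) covers 6:e
8(i) covers 7:a
9(b) covers 8:i
10(i) covers 9:b
floor of heap: 0:i
completions by unplaced set U, small U first (add the entries for U minus each lowest piece of U):
  |U|=1: {10}:1
  |U|=2: {9,10}:1
  |U|=3: {8,9,10}:1
  |U|=4: {7,8,9,10}:1
  |U|=5: {6,7,8,9,10}:1
  |U|=6: {5,6,7,8,9,10}:1
  |U|=7: {4,5,6,7,8,9,10}:1
  |U|=8: {2,4,5,6,7,8,9,10}:1  {3,4,5,6,7,8,9,10}:1
  |U|=9: {1,3,4,5,6,7,8,9,10}:1  {2,3,4,5,6,7,8,9,10}:2
  start at 0(i): 3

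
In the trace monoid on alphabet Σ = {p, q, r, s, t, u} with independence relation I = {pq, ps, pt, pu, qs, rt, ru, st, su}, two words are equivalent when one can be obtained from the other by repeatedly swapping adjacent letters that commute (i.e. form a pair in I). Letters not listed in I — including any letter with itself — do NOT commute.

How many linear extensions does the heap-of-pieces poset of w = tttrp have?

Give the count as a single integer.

drop 0:t onto floor
drop 1:t onto {0:t}
drop 2:t onto {1:t}
drop 3:r onto floor
drop 4:p onto {3:r}
ground layer = {0:t, 3:r}
drop-orders for the pieces not yet dropped (sum over which currently-grounded one goes next):
  1 to go: {2} 1  {4} 1
  2 to go: {1,2} 1  {2,4} 2  {3,4} 1
  3 to go: {0,1,2} 1  {1,2,4} 3  {2,3,4} 3
  if 0:t drops first: 6 orders
  if 3:r drops first: 4 orders
heap linearizations: 10

10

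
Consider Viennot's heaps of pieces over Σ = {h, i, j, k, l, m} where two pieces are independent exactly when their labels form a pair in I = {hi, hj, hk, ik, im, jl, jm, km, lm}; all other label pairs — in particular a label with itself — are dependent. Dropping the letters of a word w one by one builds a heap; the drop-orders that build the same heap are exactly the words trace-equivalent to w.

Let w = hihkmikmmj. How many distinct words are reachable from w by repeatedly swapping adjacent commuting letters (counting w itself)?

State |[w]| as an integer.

0(h) covers ∅
1(i) covers ∅
2(h) covers 0:h
3(k) covers ∅
4(m) covers 2:h
5(i) covers 1:i
6(k) covers 3:k
7(m) covers 4:m
8(m) covers 7:m
9(j) covers 5:i, 6:k
floor of heap: 0:h, 1:i, 3:k
completions by unplaced set U, small U first (add the entries for U minus each lowest piece of U):
  |U|=1: {8}:1  {9}:1
  |U|=2: {5,9}:1  {6,9}:1  {7,8}:1  {8,9}:2
  |U|=3: {1,5,9}:1  {3,6,9}:1  {4,7,8}:1  {5,6,9}:2  {5,8,9}:3  {6,8,9}:3  {7,8,9}:3
  |U|=4: {1,5,6,9}:3  {1,5,8,9}:4  {2,4,7,8}:1  {3,5,6,9}:3  {3,6,8,9}:4  {4,7,8,9}:4  {5,6,8,9}:8  {5,7,8,9}:6  {6,7,8,9}:6
  |U|=5: {0,2,4,7,8}:1  {1,3,5,6,9}:6  {1,5,6,8,9}:15  {1,5,7,8,9}:10  {2,4,7,8,9}:5  {3,5,6,8,9}:15  {3,6,7,8,9}:10  {4,5,7,8,9}:10  {4,6,7,8,9}:10  {5,6,7,8,9}:20
  |U|=6: {0,2,4,7,8,9}:6  {1,3,5,6,8,9}:36  {1,4,5,7,8,9}:20  {1,5,6,7,8,9}:45  {2,4,5,7,8,9}:15  {2,4,6,7,8,9}:15  {3,4,6,7,8,9}:20  {3,5,6,7,8,9}:45  {4,5,6,7,8,9}:40
  |U|=7: {0,2,4,5,7,8,9}:21  {0,2,4,6,7,8,9}:21  {1,2,4,5,7,8,9}:35  {1,3,5,6,7,8,9}:126  {1,4,5,6,7,8,9}:105  {2,3,4,6,7,8,9}:35  {2,4,5,6,7,8,9}:70  {3,4,5,6,7,8,9}:105
  |U|=8: {0,1,2,4,5,7,8,9}:56  {0,2,3,4,6,7,8,9}:56  {0,2,4,5,6,7,8,9}:112  {1,2,4,5,6,7,8,9}:210  {1,3,4,5,6,7,8,9}:336  {2,3,4,5,6,7,8,9}:210
  start at 0(h): 756
  start at 1(i): 378
  start at 3(k): 378
sum over floor = 1512

1512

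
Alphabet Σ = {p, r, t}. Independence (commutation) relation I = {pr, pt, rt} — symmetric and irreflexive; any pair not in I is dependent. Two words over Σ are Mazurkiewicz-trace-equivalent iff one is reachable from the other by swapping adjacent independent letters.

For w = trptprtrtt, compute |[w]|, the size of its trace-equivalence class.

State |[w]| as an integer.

drop 0:t onto floor
drop 1:r onto floor
drop 2:p onto floor
drop 3:t onto {0:t}
drop 4:p onto {2:p}
drop 5:r onto {1:r}
drop 6:t onto {3:t}
drop 7:r onto {5:r}
drop 8:t onto {6:t}
drop 9:t onto {8:t}
ground layer = {0:t, 1:r, 2:p}
drop-orders for the pieces not yet dropped (sum over which currently-grounded one goes next):
  1 to go: {4} 1  {7} 1  {9} 1
  2 to go: {2,4} 1  {4,7} 2  {4,9} 2  {5,7} 1  {7,9} 2  {8,9} 1
  3 to go: {1,5,7} 1  {2,4,7} 3  {2,4,9} 3  {4,5,7} 3  {4,7,9} 6  {4,8,9} 3  {5,7,9} 3  {6,8,9} 1  {7,8,9} 3
  4 to go: {1,4,5,7} 4  {1,5,7,9} 4  {2,4,5,7} 6  {2,4,7,9} 12  {2,4,8,9} 6  {3,6,8,9} 1  {4,5,7,9} 12  {4,6,8,9} 4  {4,7,8,9} 12  {5,7,8,9} 6  {6,7,8,9} 4
  5 to go: {0,3,6,8,9} 1  {1,2,4,5,7} 10  {1,4,5,7,9} 20  {1,5,7,8,9} 10  {2,4,5,7,9} 30  {2,4,6,8,9} 10  {2,4,7,8,9} 30  {3,4,6,8,9} 5  {3,6,7,8,9} 5  {4,5,7,8,9} 30  {4,6,7,8,9} 20  {5,6,7,8,9} 10
  6 to go: {0,3,4,6,8,9} 6  {0,3,6,7,8,9} 6  {1,2,4,5,7,9} 60  {1,4,5,7,8,9} 60  {1,5,6,7,8,9} 20  {2,3,4,6,8,9} 15  {2,4,5,7,8,9} 90  {2,4,6,7,8,9} 60  {3,4,6,7,8,9} 30  {3,5,6,7,8,9} 15  {4,5,6,7,8,9} 60
  7 to go: {0,2,3,4,6,8,9} 21  {0,3,4,6,7,8,9} 42  {0,3,5,6,7,8,9} 21  {1,2,4,5,7,8,9} 210  {1,3,5,6,7,8,9} 35  {1,4,5,6,7,8,9} 140  {2,3,4,6,7,8,9} 105  {2,4,5,6,7,8,9} 210  {3,4,5,6,7,8,9} 105
  8 to go: {0,1,3,5,6,7,8,9} 56  {0,2,3,4,6,7,8,9} 168  {0,3,4,5,6,7,8,9} 168  {1,2,4,5,6,7,8,9} 560  {1,3,4,5,6,7,8,9} 280  {2,3,4,5,6,7,8,9} 420
  if 0:t drops first: 1260 orders
  if 1:r drops first: 756 orders
  if 2:p drops first: 504 orders
heap linearizations: 2520

2520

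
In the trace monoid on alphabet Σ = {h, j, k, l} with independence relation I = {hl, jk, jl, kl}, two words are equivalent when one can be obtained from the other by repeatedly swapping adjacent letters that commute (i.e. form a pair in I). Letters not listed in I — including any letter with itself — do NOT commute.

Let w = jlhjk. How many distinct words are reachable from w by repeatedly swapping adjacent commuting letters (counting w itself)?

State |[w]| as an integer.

drop 0:j onto floor
drop 1:l onto floor
drop 2:h onto {0:j}
drop 3:j onto {2:h}
drop 4:k onto {2:h}
ground layer = {0:j, 1:l}
drop-orders for the pieces not yet dropped (sum over which currently-grounded one goes next):
  1 to go: {1} 1  {3} 1  {4} 1
  2 to go: {1,3} 2  {1,4} 2  {3,4} 2
  3 to go: {1,3,4} 6  {2,3,4} 2
  if 0:j drops first: 8 orders
  if 1:l drops first: 2 orders
heap linearizations: 10

10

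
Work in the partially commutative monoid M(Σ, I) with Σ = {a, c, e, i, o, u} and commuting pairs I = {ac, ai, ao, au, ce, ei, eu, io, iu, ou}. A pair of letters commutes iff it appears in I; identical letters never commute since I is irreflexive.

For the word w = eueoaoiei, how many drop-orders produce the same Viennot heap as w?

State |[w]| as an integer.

piece 0:e — minimal
piece 1:u — minimal
piece 2:e rests on {0:e}
piece 3:o rests on {2:e}
piece 4:a rests on {2:e}
piece 5:o rests on {3:o}
piece 6:i — minimal
piece 7:e rests on {4:a, 5:o}
piece 8:i rests on {6:i}
minimal pieces: {0:e, 1:u, 6:i}
ways to finish when only these pieces remain (= sum over removing one remaining piece with nothing left below it):
  1 left: {1}→1  {7}→1  {8}→1
  2 left: {1,7}→2  {1,8}→2  {4,7}→1  {5,7}→1  {6,8}→1  {7,8}→2
  3 left: {1,4,7}→3  {1,5,7}→3  {1,6,8}→3  {1,7,8}→6  {3,5,7}→1  {4,5,7}→2  {4,7,8}→3  {5,7,8}→3  {6,7,8}→3
  4 left: {1,3,5,7}→4  {1,4,5,7}→8  {1,4,7,8}→12  {1,5,7,8}→12  {1,6,7,8}→12  {3,4,5,7}→3  {3,5,7,8}→4  {4,5,7,8}→8  {4,6,7,8}→6  {5,6,7,8}→6
  5 left: {1,3,4,5,7}→15  {1,3,5,7,8}→20  {1,4,5,7,8}→40  {1,4,6,7,8}→30  {1,5,6,7,8}→30  {2,3,4,5,7}→3  {3,4,5,7,8}→15  {3,5,6,7,8}→10  {4,5,6,7,8}→20
  6 left: {0,2,3,4,5,7}→3  {1,2,3,4,5,7}→18  {1,3,4,5,7,8}→90  {1,3,5,6,7,8}→60  {1,4,5,6,7,8}→120  {2,3,4,5,7,8}→18  {3,4,5,6,7,8}→45
  7 left: {0,1,2,3,4,5,7}→21  {0,2,3,4,5,7,8}→21  {1,2,3,4,5,7,8}→126  {1,3,4,5,6,7,8}→315  {2,3,4,5,6,7,8}→63
  placing 0:e first → 504 extensions
  placing 1:u first → 84 extensions
  placing 6:i first → 168 extensions
total linear extensions = 756

756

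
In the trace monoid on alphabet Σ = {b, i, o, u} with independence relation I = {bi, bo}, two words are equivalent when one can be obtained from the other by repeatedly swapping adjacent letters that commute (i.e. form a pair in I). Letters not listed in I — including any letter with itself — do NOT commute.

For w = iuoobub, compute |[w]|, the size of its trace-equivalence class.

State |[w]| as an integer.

3

drop 0:i onto floor
drop 1:u onto {0:i}
drop 2:o onto {1:u}
drop 3:o onto {2:o}
drop 4:b onto {1:u}
drop 5:u onto {3:o, 4:b}
drop 6:b onto {5:u}
ground layer = {0:i}
drop-orders for the pieces not yet dropped (sum over which currently-grounded one goes next):
  1 to go: {6} 1
  2 to go: {5,6} 1
  3 to go: {3,5,6} 1  {4,5,6} 1
  4 to go: {2,3,5,6} 1  {3,4,5,6} 2
  5 to go: {2,3,4,5,6} 3
  if 0:i drops first: 3 orders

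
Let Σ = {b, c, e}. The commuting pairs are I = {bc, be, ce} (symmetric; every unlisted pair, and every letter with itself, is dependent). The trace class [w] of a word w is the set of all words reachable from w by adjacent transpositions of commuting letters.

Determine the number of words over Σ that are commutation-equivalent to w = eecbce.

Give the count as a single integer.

0(e) covers ∅
1(e) covers 0:e
2(c) covers ∅
3(b) covers ∅
4(c) covers 2:c
5(e) covers 1:e
floor of heap: 0:e, 2:c, 3:b
completions by unplaced set U, small U first (add the entries for U minus each lowest piece of U):
  |U|=1: {3}:1  {4}:1  {5}:1
  |U|=2: {1,5}:1  {2,4}:1  {3,4}:2  {3,5}:2  {4,5}:2
  |U|=3: {0,1,5}:1  {1,3,5}:3  {1,4,5}:3  {2,3,4}:3  {2,4,5}:3  {3,4,5}:6
  |U|=4: {0,1,3,5}:4  {0,1,4,5}:4  {1,2,4,5}:6  {1,3,4,5}:12  {2,3,4,5}:12
  start at 0(e): 30
  start at 2(c): 20
  start at 3(b): 10
sum over floor = 60

60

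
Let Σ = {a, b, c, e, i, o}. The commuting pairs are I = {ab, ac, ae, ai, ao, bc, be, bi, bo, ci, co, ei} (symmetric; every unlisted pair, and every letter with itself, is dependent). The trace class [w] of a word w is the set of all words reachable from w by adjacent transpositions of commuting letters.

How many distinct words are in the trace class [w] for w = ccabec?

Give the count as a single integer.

#0=c has no predecessor
#1=c depends on [0:c]
#2=a has no predecessor
#3=b has no predecessor
#4=e depends on [1:c]
#5=c depends on [4:e]
sources: [0:c, 2:a, 3:b]
N(rest) = Σ N(rest − s) over sources s of rest; N(one piece) = 1:
  size 1 → [2]=1  [3]=1  [5]=1
  size 2 → [2,3]=2  [2,5]=2  [3,5]=2  [4,5]=1
  size 3 → [1,4,5]=1  [2,3,5]=6  [2,4,5]=3  [3,4,5]=3
  size 4 → [0,1,4,5]=1  [1,2,4,5]=4  [1,3,4,5]=4  [2,3,4,5]=12
  first=0(c) contributes 20
  first=2(a) contributes 5
  first=3(b) contributes 5
|[w]| = 30

30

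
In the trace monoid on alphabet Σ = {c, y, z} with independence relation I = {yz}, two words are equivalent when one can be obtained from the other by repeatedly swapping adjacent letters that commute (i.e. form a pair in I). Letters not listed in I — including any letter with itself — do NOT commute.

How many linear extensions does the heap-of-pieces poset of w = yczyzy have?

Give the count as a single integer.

6

0(y) covers ∅
1(c) covers 0:y
2(z) covers 1:c
3(y) covers 1:c
4(z) covers 2:z
5(y) covers 3:y
floor of heap: 0:y
completions by unplaced set U, small U first (add the entries for U minus each lowest piece of U):
  |U|=1: {4}:1  {5}:1
  |U|=2: {2,4}:1  {3,5}:1  {4,5}:2
  |U|=3: {2,4,5}:3  {3,4,5}:3
  |U|=4: {2,3,4,5}:6
  start at 0(y): 6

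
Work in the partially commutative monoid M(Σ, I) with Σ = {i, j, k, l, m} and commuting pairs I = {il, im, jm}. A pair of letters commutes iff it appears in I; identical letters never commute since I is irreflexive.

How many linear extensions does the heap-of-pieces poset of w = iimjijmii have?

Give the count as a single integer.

0(i) covers ∅
1(i) covers 0:i
2(m) covers ∅
3(j) covers 1:i
4(i) covers 3:j
5(j) covers 4:i
6(m) covers 2:m
7(i) covers 5:j
8(i) covers 7:i
floor of heap: 0:i, 2:m
completions by unplaced set U, small U first (add the entries for U minus each lowest piece of U):
  |U|=1: {6}:1  {8}:1
  |U|=2: {2,6}:1  {6,8}:2  {7,8}:1
  |U|=3: {2,6,8}:3  {5,7,8}:1  {6,7,8}:3
  |U|=4: {2,6,7,8}:6  {4,5,7,8}:1  {5,6,7,8}:4
  |U|=5: {2,5,6,7,8}:10  {3,4,5,7,8}:1  {4,5,6,7,8}:5
  |U|=6: {1,3,4,5,7,8}:1  {2,4,5,6,7,8}:15  {3,4,5,6,7,8}:6
  |U|=7: {0,1,3,4,5,7,8}:1  {1,3,4,5,6,7,8}:7  {2,3,4,5,6,7,8}:21
  start at 0(i): 28
  start at 2(m): 8
sum over floor = 36

36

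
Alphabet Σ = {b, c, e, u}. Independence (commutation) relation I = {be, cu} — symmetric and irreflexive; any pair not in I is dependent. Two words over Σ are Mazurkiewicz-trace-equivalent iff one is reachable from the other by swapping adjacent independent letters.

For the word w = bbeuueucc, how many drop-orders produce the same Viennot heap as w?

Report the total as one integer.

9

drop 0:b onto floor
drop 1:b onto {0:b}
drop 2:e onto floor
drop 3:u onto {1:b, 2:e}
drop 4:u onto {3:u}
drop 5:e onto {4:u}
drop 6:u onto {5:e}
drop 7:c onto {5:e}
drop 8:c onto {7:c}
ground layer = {0:b, 2:e}
drop-orders for the pieces not yet dropped (sum over which currently-grounded one goes next):
  1 to go: {6} 1  {8} 1
  2 to go: {6,8} 2  {7,8} 1
  3 to go: {6,7,8} 3
  4 to go: {5,6,7,8} 3
  5 to go: {4,5,6,7,8} 3
  6 to go: {3,4,5,6,7,8} 3
  7 to go: {1,3,4,5,6,7,8} 3  {2,3,4,5,6,7,8} 3
  if 0:b drops first: 6 orders
  if 2:e drops first: 3 orders
heap linearizations: 9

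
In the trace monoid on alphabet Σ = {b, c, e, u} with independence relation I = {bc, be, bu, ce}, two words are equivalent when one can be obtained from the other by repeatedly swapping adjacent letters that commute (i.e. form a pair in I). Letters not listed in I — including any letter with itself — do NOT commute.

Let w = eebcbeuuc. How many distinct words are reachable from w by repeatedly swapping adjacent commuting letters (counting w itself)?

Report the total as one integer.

drop 0:e onto floor
drop 1:e onto {0:e}
drop 2:b onto floor
drop 3:c onto floor
drop 4:b onto {2:b}
drop 5:e onto {1:e}
drop 6:u onto {3:c, 5:e}
drop 7:u onto {6:u}
drop 8:c onto {7:u}
ground layer = {0:e, 2:b, 3:c}
drop-orders for the pieces not yet dropped (sum over which currently-grounded one goes next):
  1 to go: {4} 1  {8} 1
  2 to go: {2,4} 1  {4,8} 2  {7,8} 1
  3 to go: {2,4,8} 3  {4,7,8} 3  {6,7,8} 1
  4 to go: {2,4,7,8} 6  {3,6,7,8} 1  {4,6,7,8} 4  {5,6,7,8} 1
  5 to go: {1,5,6,7,8} 1  {2,4,6,7,8} 10  {3,4,6,7,8} 5  {3,5,6,7,8} 2  {4,5,6,7,8} 5
  6 to go: {0,1,5,6,7,8} 1  {1,3,5,6,7,8} 3  {1,4,5,6,7,8} 6  {2,3,4,6,7,8} 15  {2,4,5,6,7,8} 15  {3,4,5,6,7,8} 12
  7 to go: {0,1,3,5,6,7,8} 4  {0,1,4,5,6,7,8} 7  {1,2,4,5,6,7,8} 21  {1,3,4,5,6,7,8} 21  {2,3,4,5,6,7,8} 42
  if 0:e drops first: 84 orders
  if 2:b drops first: 32 orders
  if 3:c drops first: 28 orders
heap linearizations: 144

144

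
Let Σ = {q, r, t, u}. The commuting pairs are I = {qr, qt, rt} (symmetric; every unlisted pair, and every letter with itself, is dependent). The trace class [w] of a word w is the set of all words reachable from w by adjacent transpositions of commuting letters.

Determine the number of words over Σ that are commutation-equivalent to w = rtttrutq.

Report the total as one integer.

drop 0:r onto floor
drop 1:t onto floor
drop 2:t onto {1:t}
drop 3:t onto {2:t}
drop 4:r onto {0:r}
drop 5:u onto {3:t, 4:r}
drop 6:t onto {5:u}
drop 7:q onto {5:u}
ground layer = {0:r, 1:t}
drop-orders for the pieces not yet dropped (sum over which currently-grounded one goes next):
  1 to go: {6} 1  {7} 1
  2 to go: {6,7} 2
  3 to go: {5,6,7} 2
  4 to go: {3,5,6,7} 2  {4,5,6,7} 2
  5 to go: {0,4,5,6,7} 2  {2,3,5,6,7} 2  {3,4,5,6,7} 4
  6 to go: {0,3,4,5,6,7} 6  {1,2,3,5,6,7} 2  {2,3,4,5,6,7} 6
  if 0:r drops first: 8 orders
  if 1:t drops first: 12 orders
heap linearizations: 20

20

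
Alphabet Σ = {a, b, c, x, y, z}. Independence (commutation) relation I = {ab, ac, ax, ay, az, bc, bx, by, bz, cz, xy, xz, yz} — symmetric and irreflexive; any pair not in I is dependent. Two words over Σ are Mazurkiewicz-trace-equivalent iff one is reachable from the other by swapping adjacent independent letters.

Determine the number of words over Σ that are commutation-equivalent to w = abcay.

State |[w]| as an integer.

piece 0:a — minimal
piece 1:b — minimal
piece 2:c — minimal
piece 3:a rests on {0:a}
piece 4:y rests on {2:c}
minimal pieces: {0:a, 1:b, 2:c}
ways to finish when only these pieces remain (= sum over removing one remaining piece with nothing left below it):
  1 left: {1}→1  {3}→1  {4}→1
  2 left: {0,3}→1  {1,3}→2  {1,4}→2  {2,4}→1  {3,4}→2
  3 left: {0,1,3}→3  {0,3,4}→3  {1,2,4}→3  {1,3,4}→6  {2,3,4}→3
  placing 0:a first → 12 extensions
  placing 1:b first → 6 extensions
  placing 2:c first → 12 extensions
total linear extensions = 30

30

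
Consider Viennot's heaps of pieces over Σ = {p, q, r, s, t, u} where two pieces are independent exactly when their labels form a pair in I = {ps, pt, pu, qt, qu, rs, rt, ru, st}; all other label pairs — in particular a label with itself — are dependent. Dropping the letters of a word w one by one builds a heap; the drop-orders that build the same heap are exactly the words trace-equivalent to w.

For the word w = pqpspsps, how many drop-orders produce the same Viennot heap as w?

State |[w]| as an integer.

20

#0=p has no predecessor
#1=q depends on [0:p]
#2=p depends on [1:q]
#3=s depends on [1:q]
#4=p depends on [2:p]
#5=s depends on [3:s]
#6=p depends on [4:p]
#7=s depends on [5:s]
sources: [0:p]
N(rest) = Σ N(rest − s) over sources s of rest; N(one piece) = 1:
  size 1 → [6]=1  [7]=1
  size 2 → [4,6]=1  [5,7]=1  [6,7]=2
  size 3 → [2,4,6]=1  [3,5,7]=1  [4,6,7]=3  [5,6,7]=3
  size 4 → [2,4,6,7]=4  [3,5,6,7]=4  [4,5,6,7]=6
  size 5 → [2,4,5,6,7]=10  [3,4,5,6,7]=10
  size 6 → [2,3,4,5,6,7]=20
  first=0(p) contributes 20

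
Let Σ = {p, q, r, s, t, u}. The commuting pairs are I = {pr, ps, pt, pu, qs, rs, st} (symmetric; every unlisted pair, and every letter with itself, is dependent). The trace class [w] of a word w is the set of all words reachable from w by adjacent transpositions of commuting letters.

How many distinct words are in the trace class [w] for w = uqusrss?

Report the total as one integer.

#0=u has no predecessor
#1=q depends on [0:u]
#2=u depends on [1:q]
#3=s depends on [2:u]
#4=r depends on [2:u]
#5=s depends on [3:s]
#6=s depends on [5:s]
sources: [0:u]
N(rest) = Σ N(rest − s) over sources s of rest; N(one piece) = 1:
  size 1 → [4]=1  [6]=1
  size 2 → [4,6]=2  [5,6]=1
  size 3 → [3,5,6]=1  [4,5,6]=3
  size 4 → [3,4,5,6]=4
  size 5 → [2,3,4,5,6]=4
  first=0(u) contributes 4

4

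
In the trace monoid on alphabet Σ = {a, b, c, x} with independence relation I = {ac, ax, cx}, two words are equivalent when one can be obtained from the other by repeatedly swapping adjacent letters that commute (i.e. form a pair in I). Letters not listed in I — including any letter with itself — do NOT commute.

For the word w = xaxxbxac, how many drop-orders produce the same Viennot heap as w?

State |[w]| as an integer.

0(x) covers ∅
1(a) covers ∅
2(x) covers 0:x
3(x) covers 2:x
4(b) covers 1:a, 3:x
5(x) covers 4:b
6(a) covers 4:b
7(c) covers 4:b
floor of heap: 0:x, 1:a
completions by unplaced set U, small U first (add the entries for U minus each lowest piece of U):
  |U|=1: {5}:1  {6}:1  {7}:1
  |U|=2: {5,6}:2  {5,7}:2  {6,7}:2
  |U|=3: {5,6,7}:6
  |U|=4: {4,5,6,7}:6
  |U|=5: {1,4,5,6,7}:6  {3,4,5,6,7}:6
  |U|=6: {1,3,4,5,6,7}:12  {2,3,4,5,6,7}:6
  start at 0(x): 18
  start at 1(a): 6
sum over floor = 24

24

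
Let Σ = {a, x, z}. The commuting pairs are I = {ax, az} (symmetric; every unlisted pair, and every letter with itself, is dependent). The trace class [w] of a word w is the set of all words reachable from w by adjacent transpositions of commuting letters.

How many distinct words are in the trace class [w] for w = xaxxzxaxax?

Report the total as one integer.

120

piece 0:x — minimal
piece 1:a — minimal
piece 2:x rests on {0:x}
piece 3:x rests on {2:x}
piece 4:z rests on {3:x}
piece 5:x rests on {4:z}
piece 6:a rests on {1:a}
piece 7:x rests on {5:x}
piece 8:a rests on {6:a}
piece 9:x rests on {7:x}
minimal pieces: {0:x, 1:a}
ways to finish when only these pieces remain (= sum over removing one remaining piece with nothing left below it):
  1 left: {8}→1  {9}→1
  2 left: {6,8}→1  {7,9}→1  {8,9}→2
  3 left: {1,6,8}→1  {5,7,9}→1  {6,8,9}→3  {7,8,9}→3
  4 left: {1,6,8,9}→4  {4,5,7,9}→1  {5,7,8,9}→4  {6,7,8,9}→6
  5 left: {1,6,7,8,9}→10  {3,4,5,7,9}→1  {4,5,7,8,9}→5  {5,6,7,8,9}→10
  6 left: {1,5,6,7,8,9}→20  {2,3,4,5,7,9}→1  {3,4,5,7,8,9}→6  {4,5,6,7,8,9}→15
  7 left: {0,2,3,4,5,7,9}→1  {1,4,5,6,7,8,9}→35  {2,3,4,5,7,8,9}→7  {3,4,5,6,7,8,9}→21
  8 left: {0,2,3,4,5,7,8,9}→8  {1,3,4,5,6,7,8,9}→56  {2,3,4,5,6,7,8,9}→28
  placing 0:x first → 84 extensions
  placing 1:a first → 36 extensions
total linear extensions = 120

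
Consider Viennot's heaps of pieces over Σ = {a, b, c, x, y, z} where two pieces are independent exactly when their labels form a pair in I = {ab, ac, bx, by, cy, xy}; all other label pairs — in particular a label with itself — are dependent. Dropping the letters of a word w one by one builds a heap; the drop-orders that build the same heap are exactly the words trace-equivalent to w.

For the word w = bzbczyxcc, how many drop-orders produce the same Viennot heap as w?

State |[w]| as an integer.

#0=b has no predecessor
#1=z depends on [0:b]
#2=b depends on [1:z]
#3=c depends on [2:b]
#4=z depends on [3:c]
#5=y depends on [4:z]
#6=x depends on [4:z]
#7=c depends on [6:x]
#8=c depends on [7:c]
sources: [0:b]
N(rest) = Σ N(rest − s) over sources s of rest; N(one piece) = 1:
  size 1 → [5]=1  [8]=1
  size 2 → [5,8]=2  [7,8]=1
  size 3 → [5,7,8]=3  [6,7,8]=1
  size 4 → [5,6,7,8]=4
  size 5 → [4,5,6,7,8]=4
  size 6 → [3,4,5,6,7,8]=4
  size 7 → [2,3,4,5,6,7,8]=4
  first=0(b) contributes 4

4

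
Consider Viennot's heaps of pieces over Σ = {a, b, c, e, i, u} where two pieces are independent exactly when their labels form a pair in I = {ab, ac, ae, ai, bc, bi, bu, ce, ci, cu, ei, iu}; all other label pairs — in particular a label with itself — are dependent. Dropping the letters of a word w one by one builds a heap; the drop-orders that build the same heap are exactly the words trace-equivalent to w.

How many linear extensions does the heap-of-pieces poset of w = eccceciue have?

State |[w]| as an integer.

630

piece 0:e — minimal
piece 1:c — minimal
piece 2:c rests on {1:c}
piece 3:c rests on {2:c}
piece 4:e rests on {0:e}
piece 5:c rests on {3:c}
piece 6:i — minimal
piece 7:u rests on {4:e}
piece 8:e rests on {7:u}
minimal pieces: {0:e, 1:c, 6:i}
ways to finish when only these pieces remain (= sum over removing one remaining piece with nothing left below it):
  1 left: {5}→1  {6}→1  {8}→1
  2 left: {3,5}→1  {5,6}→2  {5,8}→2  {6,8}→2  {7,8}→1
  3 left: {2,3,5}→1  {3,5,6}→3  {3,5,8}→3  {4,7,8}→1  {5,6,8}→6  {5,7,8}→3  {6,7,8}→3
  4 left: {0,4,7,8}→1  {1,2,3,5}→1  {2,3,5,6}→4  {2,3,5,8}→4  {3,5,6,8}→12  {3,5,7,8}→6  {4,5,7,8}→4  {4,6,7,8}→4  {5,6,7,8}→12
  5 left: {0,4,5,7,8}→5  {0,4,6,7,8}→5  {1,2,3,5,6}→5  {1,2,3,5,8}→5  {2,3,5,6,8}→20  {2,3,5,7,8}→10  {3,4,5,7,8}→10  {3,5,6,7,8}→30  {4,5,6,7,8}→20
  6 left: {0,3,4,5,7,8}→15  {0,4,5,6,7,8}→30  {1,2,3,5,6,8}→30  {1,2,3,5,7,8}→15  {2,3,4,5,7,8}→20  {2,3,5,6,7,8}→60  {3,4,5,6,7,8}→60
  7 left: {0,2,3,4,5,7,8}→35  {0,3,4,5,6,7,8}→105  {1,2,3,4,5,7,8}→35  {1,2,3,5,6,7,8}→105  {2,3,4,5,6,7,8}→140
  placing 0:e first → 280 extensions
  placing 1:c first → 280 extensions
  placing 6:i first → 70 extensions
total linear extensions = 630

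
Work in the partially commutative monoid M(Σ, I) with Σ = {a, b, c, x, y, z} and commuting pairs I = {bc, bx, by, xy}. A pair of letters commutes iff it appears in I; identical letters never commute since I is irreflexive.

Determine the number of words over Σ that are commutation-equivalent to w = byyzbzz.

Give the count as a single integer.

#0=b has no predecessor
#1=y has no predecessor
#2=y depends on [1:y]
#3=z depends on [0:b, 2:y]
#4=b depends on [3:z]
#5=z depends on [4:b]
#6=z depends on [5:z]
sources: [0:b, 1:y]
N(rest) = Σ N(rest − s) over sources s of rest; N(one piece) = 1:
  size 1 → [6]=1
  size 2 → [5,6]=1
  size 3 → [4,5,6]=1
  size 4 → [3,4,5,6]=1
  size 5 → [0,3,4,5,6]=1  [2,3,4,5,6]=1
  first=0(b) contributes 1
  first=1(y) contributes 2
|[w]| = 3

3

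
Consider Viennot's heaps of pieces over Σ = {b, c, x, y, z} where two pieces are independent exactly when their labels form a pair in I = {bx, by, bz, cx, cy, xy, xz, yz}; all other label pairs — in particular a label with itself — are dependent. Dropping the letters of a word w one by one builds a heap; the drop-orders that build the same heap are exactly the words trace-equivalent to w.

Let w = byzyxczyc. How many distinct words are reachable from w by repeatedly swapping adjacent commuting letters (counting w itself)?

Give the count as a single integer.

1008

#0=b has no predecessor
#1=y has no predecessor
#2=z has no predecessor
#3=y depends on [1:y]
#4=x has no predecessor
#5=c depends on [0:b, 2:z]
#6=z depends on [5:c]
#7=y depends on [3:y]
#8=c depends on [6:z]
sources: [0:b, 1:y, 2:z, 4:x]
N(rest) = Σ N(rest − s) over sources s of rest; N(one piece) = 1:
  size 1 → [4]=1  [7]=1  [8]=1
  size 2 → [3,7]=1  [4,7]=2  [4,8]=2  [6,8]=1  [7,8]=2
  size 3 → [1,3,7]=1  [3,4,7]=3  [3,7,8]=3  [4,6,8]=3  [4,7,8]=6  [5,6,8]=1  [6,7,8]=3
  size 4 → [0,5,6,8]=1  [1,3,4,7]=4  [1,3,7,8]=4  [2,5,6,8]=1  [3,4,7,8]=12  [3,6,7,8]=6  [4,5,6,8]=4  [4,6,7,8]=12  [5,6,7,8]=4
  size 5 → [0,2,5,6,8]=2  [0,4,5,6,8]=5  [0,5,6,7,8]=5  [1,3,4,7,8]=20  [1,3,6,7,8]=10  [2,4,5,6,8]=5  [2,5,6,7,8]=5  [3,4,6,7,8]=30  [3,5,6,7,8]=10  [4,5,6,7,8]=20
  size 6 → [0,2,4,5,6,8]=12  [0,2,5,6,7,8]=12  [0,3,5,6,7,8]=15  [0,4,5,6,7,8]=30  [1,3,4,6,7,8]=60  [1,3,5,6,7,8]=20  [2,3,5,6,7,8]=15  [2,4,5,6,7,8]=30  [3,4,5,6,7,8]=60
  size 7 → [0,1,3,5,6,7,8]=35  [0,2,3,5,6,7,8]=42  [0,2,4,5,6,7,8]=84  [0,3,4,5,6,7,8]=105  [1,2,3,5,6,7,8]=35  [1,3,4,5,6,7,8]=140  [2,3,4,5,6,7,8]=105
  first=0(b) contributes 280
  first=1(y) contributes 336
  first=2(z) contributes 280
  first=4(x) contributes 112
|[w]| = 1008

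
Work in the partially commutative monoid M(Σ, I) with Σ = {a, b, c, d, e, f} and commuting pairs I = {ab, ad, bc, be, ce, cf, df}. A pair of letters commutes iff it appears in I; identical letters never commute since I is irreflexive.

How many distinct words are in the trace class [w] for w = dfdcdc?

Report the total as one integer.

0(d) covers ∅
1(f) covers ∅
2(d) covers 0:d
3(c) covers 2:d
4(d) covers 3:c
5(c) covers 4:d
floor of heap: 0:d, 1:f
completions by unplaced set U, small U first (add the entries for U minus each lowest piece of U):
  |U|=1: {1}:1  {5}:1
  |U|=2: {1,5}:2  {4,5}:1
  |U|=3: {1,4,5}:3  {3,4,5}:1
  |U|=4: {1,3,4,5}:4  {2,3,4,5}:1
  start at 0(d): 5
  start at 1(f): 1
sum over floor = 6

6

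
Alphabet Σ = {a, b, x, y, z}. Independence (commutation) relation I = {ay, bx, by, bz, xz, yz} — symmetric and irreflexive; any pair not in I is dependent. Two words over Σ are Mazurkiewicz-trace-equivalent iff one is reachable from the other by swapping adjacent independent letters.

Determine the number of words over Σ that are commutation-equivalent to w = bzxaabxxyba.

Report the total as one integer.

drop 0:b onto floor
drop 1:z onto floor
drop 2:x onto floor
drop 3:a onto {0:b, 1:z, 2:x}
drop 4:a onto {3:a}
drop 5:b onto {4:a}
drop 6:x onto {4:a}
drop 7:x onto {6:x}
drop 8:y onto {7:x}
drop 9:b onto {5:b}
drop 10:a onto {7:x, 9:b}
ground layer = {0:b, 1:z, 2:x}
drop-orders for the pieces not yet dropped (sum over which currently-grounded one goes next):
  1 to go: {8} 1  {10} 1
  2 to go: {8,10} 2  {9,10} 1
  3 to go: {5,9,10} 1  {7,8,10} 2  {8,9,10} 3
  4 to go: {5,8,9,10} 4  {6,7,8,10} 2  {7,8,9,10} 5
  5 to go: {5,7,8,9,10} 9  {6,7,8,9,10} 7
  6 to go: {5,6,7,8,9,10} 16
  7 to go: {4,5,6,7,8,9,10} 16
  8 to go: {3,4,5,6,7,8,9,10} 16
  9 to go: {0,3,4,5,6,7,8,9,10} 16  {1,3,4,5,6,7,8,9,10} 16  {2,3,4,5,6,7,8,9,10} 16
  if 0:b drops first: 32 orders
  if 1:z drops first: 32 orders
  if 2:x drops first: 32 orders
heap linearizations: 96

96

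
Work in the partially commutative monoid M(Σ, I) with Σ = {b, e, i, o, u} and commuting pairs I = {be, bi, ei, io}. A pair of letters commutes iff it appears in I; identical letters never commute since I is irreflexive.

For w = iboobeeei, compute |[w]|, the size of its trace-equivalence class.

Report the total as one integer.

144

drop 0:i onto floor
drop 1:b onto floor
drop 2:o onto {1:b}
drop 3:o onto {2:o}
drop 4:b onto {3:o}
drop 5:e onto {3:o}
drop 6:e onto {5:e}
drop 7:e onto {6:e}
drop 8:i onto {0:i}
ground layer = {0:i, 1:b}
drop-orders for the pieces not yet dropped (sum over which currently-grounded one goes next):
  1 to go: {4} 1  {7} 1  {8} 1
  2 to go: {0,8} 1  {4,7} 2  {4,8} 2  {6,7} 1  {7,8} 2
  3 to go: {0,4,8} 3  {0,7,8} 3  {4,6,7} 3  {4,7,8} 6  {5,6,7} 1  {6,7,8} 3
  4 to go: {0,4,7,8} 12  {0,6,7,8} 6  {4,5,6,7} 4  {4,6,7,8} 12  {5,6,7,8} 4
  5 to go: {0,4,6,7,8} 30  {0,5,6,7,8} 10  {3,4,5,6,7} 4  {4,5,6,7,8} 20
  6 to go: {0,4,5,6,7,8} 60  {2,3,4,5,6,7} 4  {3,4,5,6,7,8} 24
  7 to go: {0,3,4,5,6,7,8} 84  {1,2,3,4,5,6,7} 4  {2,3,4,5,6,7,8} 28
  if 0:i drops first: 32 orders
  if 1:b drops first: 112 orders
heap linearizations: 144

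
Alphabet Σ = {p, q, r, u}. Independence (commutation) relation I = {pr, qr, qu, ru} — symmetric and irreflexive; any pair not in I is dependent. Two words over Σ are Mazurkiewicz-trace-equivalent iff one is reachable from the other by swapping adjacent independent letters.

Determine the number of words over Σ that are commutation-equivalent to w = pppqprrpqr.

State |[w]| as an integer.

120

piece 0:p — minimal
piece 1:p rests on {0:p}
piece 2:p rests on {1:p}
piece 3:q rests on {2:p}
piece 4:p rests on {3:q}
piece 5:r — minimal
piece 6:r rests on {5:r}
piece 7:p rests on {4:p}
piece 8:q rests on {7:p}
piece 9:r rests on {6:r}
minimal pieces: {0:p, 5:r}
ways to finish when only these pieces remain (= sum over removing one remaining piece with nothing left below it):
  1 left: {8}→1  {9}→1
  2 left: {6,9}→1  {7,8}→1  {8,9}→2
  3 left: {4,7,8}→1  {5,6,9}→1  {6,8,9}→3  {7,8,9}→3
  4 left: {3,4,7,8}→1  {4,7,8,9}→4  {5,6,8,9}→4  {6,7,8,9}→6
  5 left: {2,3,4,7,8}→1  {3,4,7,8,9}→5  {4,6,7,8,9}→10  {5,6,7,8,9}→10
  6 left: {1,2,3,4,7,8}→1  {2,3,4,7,8,9}→6  {3,4,6,7,8,9}→15  {4,5,6,7,8,9}→20
  7 left: {0,1,2,3,4,7,8}→1  {1,2,3,4,7,8,9}→7  {2,3,4,6,7,8,9}→21  {3,4,5,6,7,8,9}→35
  8 left: {0,1,2,3,4,7,8,9}→8  {1,2,3,4,6,7,8,9}→28  {2,3,4,5,6,7,8,9}→56
  placing 0:p first → 84 extensions
  placing 5:r first → 36 extensions
total linear extensions = 120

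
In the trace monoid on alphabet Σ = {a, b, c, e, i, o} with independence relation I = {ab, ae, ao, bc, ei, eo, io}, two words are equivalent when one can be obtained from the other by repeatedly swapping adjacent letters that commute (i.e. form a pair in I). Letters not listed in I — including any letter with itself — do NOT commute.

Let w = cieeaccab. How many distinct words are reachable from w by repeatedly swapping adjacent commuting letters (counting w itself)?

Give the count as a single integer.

piece 0:c — minimal
piece 1:i rests on {0:c}
piece 2:e rests on {0:c}
piece 3:e rests on {2:e}
piece 4:a rests on {1:i}
piece 5:c rests on {3:e, 4:a}
piece 6:c rests on {5:c}
piece 7:a rests on {6:c}
piece 8:b rests on {1:i, 3:e}
minimal pieces: {0:c}
ways to finish when only these pieces remain (= sum over removing one remaining piece with nothing left below it):
  1 left: {7}→1  {8}→1
  2 left: {6,7}→1  {7,8}→2
  3 left: {5,6,7}→1  {6,7,8}→3
  4 left: {4,5,6,7}→1  {5,6,7,8}→4
  5 left: {3,5,6,7,8}→4  {4,5,6,7,8}→5
  6 left: {1,4,5,6,7,8}→5  {2,3,5,6,7,8}→4  {3,4,5,6,7,8}→9
  7 left: {1,3,4,5,6,7,8}→14  {2,3,4,5,6,7,8}→13
  placing 0:c first → 27 extensions

27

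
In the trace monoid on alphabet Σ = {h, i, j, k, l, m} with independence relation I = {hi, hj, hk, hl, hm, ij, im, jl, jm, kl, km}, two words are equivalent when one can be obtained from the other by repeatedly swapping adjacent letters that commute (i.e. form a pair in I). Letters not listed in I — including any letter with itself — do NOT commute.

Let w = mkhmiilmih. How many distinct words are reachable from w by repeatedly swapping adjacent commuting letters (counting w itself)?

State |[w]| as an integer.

drop 0:m onto floor
drop 1:k onto floor
drop 2:h onto floor
drop 3:m onto {0:m}
drop 4:i onto {1:k}
drop 5:i onto {4:i}
drop 6:l onto {3:m, 5:i}
drop 7:m onto {6:l}
drop 8:i onto {6:l}
drop 9:h onto {2:h}
ground layer = {0:m, 1:k, 2:h}
drop-orders for the pieces not yet dropped (sum over which currently-grounded one goes next):
  1 to go: {7} 1  {8} 1  {9} 1
  2 to go: {2,9} 1  {7,8} 2  {7,9} 2  {8,9} 2
  3 to go: {2,7,9} 3  {2,8,9} 3  {6,7,8} 2  {7,8,9} 6
  4 to go: {2,7,8,9} 12  {3,6,7,8} 2  {5,6,7,8} 2  {6,7,8,9} 8
  5 to go: {0,3,6,7,8} 2  {2,6,7,8,9} 20  {3,5,6,7,8} 4  {3,6,7,8,9} 10  {4,5,6,7,8} 2  {5,6,7,8,9} 10
  6 to go: {0,3,5,6,7,8} 6  {0,3,6,7,8,9} 12  {1,4,5,6,7,8} 2  {2,3,6,7,8,9} 30  {2,5,6,7,8,9} 30  {3,4,5,6,7,8} 6  {3,5,6,7,8,9} 24  {4,5,6,7,8,9} 12
  7 to go: {0,2,3,6,7,8,9} 42  {0,3,4,5,6,7,8} 12  {0,3,5,6,7,8,9} 42  {1,3,4,5,6,7,8} 8  {1,4,5,6,7,8,9} 14  {2,3,5,6,7,8,9} 84  {2,4,5,6,7,8,9} 42  {3,4,5,6,7,8,9} 42
  8 to go: {0,1,3,4,5,6,7,8} 20  {0,2,3,5,6,7,8,9} 168  {0,3,4,5,6,7,8,9} 96  {1,2,4,5,6,7,8,9} 56  {1,3,4,5,6,7,8,9} 64  {2,3,4,5,6,7,8,9} 168
  if 0:m drops first: 288 orders
  if 1:k drops first: 432 orders
  if 2:h drops first: 180 orders
heap linearizations: 900

900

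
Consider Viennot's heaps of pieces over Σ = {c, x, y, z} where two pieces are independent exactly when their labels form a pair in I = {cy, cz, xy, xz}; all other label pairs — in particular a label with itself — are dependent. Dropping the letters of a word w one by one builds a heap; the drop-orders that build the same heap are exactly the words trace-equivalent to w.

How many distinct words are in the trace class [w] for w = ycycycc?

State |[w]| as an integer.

35

drop 0:y onto floor
drop 1:c onto floor
drop 2:y onto {0:y}
drop 3:c onto {1:c}
drop 4:y onto {2:y}
drop 5:c onto {3:c}
drop 6:c onto {5:c}
ground layer = {0:y, 1:c}
drop-orders for the pieces not yet dropped (sum over which currently-grounded one goes next):
  1 to go: {4} 1  {6} 1
  2 to go: {2,4} 1  {4,6} 2  {5,6} 1
  3 to go: {0,2,4} 1  {2,4,6} 3  {3,5,6} 1  {4,5,6} 3
  4 to go: {0,2,4,6} 4  {1,3,5,6} 1  {2,4,5,6} 6  {3,4,5,6} 4
  5 to go: {0,2,4,5,6} 10  {1,3,4,5,6} 5  {2,3,4,5,6} 10
  if 0:y drops first: 15 orders
  if 1:c drops first: 20 orders
heap linearizations: 35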